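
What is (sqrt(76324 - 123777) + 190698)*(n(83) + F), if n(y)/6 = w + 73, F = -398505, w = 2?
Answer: -75908292390 - 398055*I*sqrt(47453) ≈ -7.5908e+10 - 8.6711e+7*I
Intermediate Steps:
n(y) = 450 (n(y) = 6*(2 + 73) = 6*75 = 450)
(sqrt(76324 - 123777) + 190698)*(n(83) + F) = (sqrt(76324 - 123777) + 190698)*(450 - 398505) = (sqrt(-47453) + 190698)*(-398055) = (I*sqrt(47453) + 190698)*(-398055) = (190698 + I*sqrt(47453))*(-398055) = -75908292390 - 398055*I*sqrt(47453)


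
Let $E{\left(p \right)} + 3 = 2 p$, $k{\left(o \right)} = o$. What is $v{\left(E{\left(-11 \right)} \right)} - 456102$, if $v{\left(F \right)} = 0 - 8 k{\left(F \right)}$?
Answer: $-455902$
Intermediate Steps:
$E{\left(p \right)} = -3 + 2 p$
$v{\left(F \right)} = - 8 F$ ($v{\left(F \right)} = 0 - 8 F = - 8 F$)
$v{\left(E{\left(-11 \right)} \right)} - 456102 = - 8 \left(-3 + 2 \left(-11\right)\right) - 456102 = - 8 \left(-3 - 22\right) - 456102 = \left(-8\right) \left(-25\right) - 456102 = 200 - 456102 = -455902$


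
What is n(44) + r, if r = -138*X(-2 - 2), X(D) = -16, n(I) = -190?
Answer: 2018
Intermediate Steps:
r = 2208 (r = -138*(-16) = 2208)
n(44) + r = -190 + 2208 = 2018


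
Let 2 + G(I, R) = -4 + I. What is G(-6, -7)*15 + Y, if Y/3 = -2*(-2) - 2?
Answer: -174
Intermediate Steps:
G(I, R) = -6 + I (G(I, R) = -2 + (-4 + I) = -6 + I)
Y = 6 (Y = 3*(-2*(-2) - 2) = 3*(4 - 2) = 3*2 = 6)
G(-6, -7)*15 + Y = (-6 - 6)*15 + 6 = -12*15 + 6 = -180 + 6 = -174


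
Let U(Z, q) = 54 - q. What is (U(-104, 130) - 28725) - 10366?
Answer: -39167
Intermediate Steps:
(U(-104, 130) - 28725) - 10366 = ((54 - 1*130) - 28725) - 10366 = ((54 - 130) - 28725) - 10366 = (-76 - 28725) - 10366 = -28801 - 10366 = -39167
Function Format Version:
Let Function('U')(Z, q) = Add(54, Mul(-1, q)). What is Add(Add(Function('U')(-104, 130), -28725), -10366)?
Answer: -39167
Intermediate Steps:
Add(Add(Function('U')(-104, 130), -28725), -10366) = Add(Add(Add(54, Mul(-1, 130)), -28725), -10366) = Add(Add(Add(54, -130), -28725), -10366) = Add(Add(-76, -28725), -10366) = Add(-28801, -10366) = -39167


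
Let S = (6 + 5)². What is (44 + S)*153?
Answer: 25245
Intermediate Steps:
S = 121 (S = 11² = 121)
(44 + S)*153 = (44 + 121)*153 = 165*153 = 25245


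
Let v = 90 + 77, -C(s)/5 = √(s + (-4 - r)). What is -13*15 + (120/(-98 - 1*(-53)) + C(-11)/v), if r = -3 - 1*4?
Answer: -593/3 - 10*I*√2/167 ≈ -197.67 - 0.084683*I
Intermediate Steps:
r = -7 (r = -3 - 4 = -7)
C(s) = -5*√(3 + s) (C(s) = -5*√(s + (-4 - 1*(-7))) = -5*√(s + (-4 + 7)) = -5*√(s + 3) = -5*√(3 + s))
v = 167
-13*15 + (120/(-98 - 1*(-53)) + C(-11)/v) = -13*15 + (120/(-98 - 1*(-53)) - 5*√(3 - 11)/167) = -195 + (120/(-98 + 53) - 10*I*√2*(1/167)) = -195 + (120/(-45) - 10*I*√2*(1/167)) = -195 + (120*(-1/45) - 10*I*√2*(1/167)) = -195 + (-8/3 - 10*I*√2/167) = -593/3 - 10*I*√2/167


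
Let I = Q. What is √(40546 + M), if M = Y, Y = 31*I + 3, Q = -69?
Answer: √38410 ≈ 195.98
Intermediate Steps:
I = -69
Y = -2136 (Y = 31*(-69) + 3 = -2139 + 3 = -2136)
M = -2136
√(40546 + M) = √(40546 - 2136) = √38410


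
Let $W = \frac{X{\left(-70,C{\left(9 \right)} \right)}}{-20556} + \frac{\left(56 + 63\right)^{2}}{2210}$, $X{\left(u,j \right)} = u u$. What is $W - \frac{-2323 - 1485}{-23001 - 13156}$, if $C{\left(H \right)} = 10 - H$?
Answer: $\frac{146478402749}{24155406990} \approx 6.064$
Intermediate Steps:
$X{\left(u,j \right)} = u^{2}$
$W = \frac{4121537}{668070}$ ($W = \frac{\left(-70\right)^{2}}{-20556} + \frac{\left(56 + 63\right)^{2}}{2210} = 4900 \left(- \frac{1}{20556}\right) + 119^{2} \cdot \frac{1}{2210} = - \frac{1225}{5139} + 14161 \cdot \frac{1}{2210} = - \frac{1225}{5139} + \frac{833}{130} = \frac{4121537}{668070} \approx 6.1693$)
$W - \frac{-2323 - 1485}{-23001 - 13156} = \frac{4121537}{668070} - \frac{-2323 - 1485}{-23001 - 13156} = \frac{4121537}{668070} - - \frac{3808}{-36157} = \frac{4121537}{668070} - \left(-3808\right) \left(- \frac{1}{36157}\right) = \frac{4121537}{668070} - \frac{3808}{36157} = \frac{146478402749}{24155406990}$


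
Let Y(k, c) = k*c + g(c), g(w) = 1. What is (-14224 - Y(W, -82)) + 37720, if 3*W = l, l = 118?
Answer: 80161/3 ≈ 26720.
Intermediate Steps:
W = 118/3 (W = (⅓)*118 = 118/3 ≈ 39.333)
Y(k, c) = 1 + c*k (Y(k, c) = k*c + 1 = c*k + 1 = 1 + c*k)
(-14224 - Y(W, -82)) + 37720 = (-14224 - (1 - 82*118/3)) + 37720 = (-14224 - (1 - 9676/3)) + 37720 = (-14224 - 1*(-9673/3)) + 37720 = (-14224 + 9673/3) + 37720 = -32999/3 + 37720 = 80161/3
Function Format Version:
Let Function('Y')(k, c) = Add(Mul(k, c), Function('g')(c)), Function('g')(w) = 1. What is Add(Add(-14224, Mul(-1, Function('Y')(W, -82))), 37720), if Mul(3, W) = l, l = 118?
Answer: Rational(80161, 3) ≈ 26720.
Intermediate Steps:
W = Rational(118, 3) (W = Mul(Rational(1, 3), 118) = Rational(118, 3) ≈ 39.333)
Function('Y')(k, c) = Add(1, Mul(c, k)) (Function('Y')(k, c) = Add(Mul(k, c), 1) = Add(Mul(c, k), 1) = Add(1, Mul(c, k)))
Add(Add(-14224, Mul(-1, Function('Y')(W, -82))), 37720) = Add(Add(-14224, Mul(-1, Add(1, Mul(-82, Rational(118, 3))))), 37720) = Add(Add(-14224, Mul(-1, Add(1, Rational(-9676, 3)))), 37720) = Add(Add(-14224, Mul(-1, Rational(-9673, 3))), 37720) = Add(Add(-14224, Rational(9673, 3)), 37720) = Add(Rational(-32999, 3), 37720) = Rational(80161, 3)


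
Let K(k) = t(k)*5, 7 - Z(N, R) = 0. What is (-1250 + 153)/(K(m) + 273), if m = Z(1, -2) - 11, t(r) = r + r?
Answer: -1097/233 ≈ -4.7082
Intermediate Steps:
Z(N, R) = 7 (Z(N, R) = 7 - 1*0 = 7 + 0 = 7)
t(r) = 2*r
m = -4 (m = 7 - 11 = -4)
K(k) = 10*k (K(k) = (2*k)*5 = 10*k)
(-1250 + 153)/(K(m) + 273) = (-1250 + 153)/(10*(-4) + 273) = -1097/(-40 + 273) = -1097/233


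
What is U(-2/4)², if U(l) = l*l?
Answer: 1/16 ≈ 0.062500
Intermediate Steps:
U(l) = l²
U(-2/4)² = ((-2/4)²)² = ((-2*¼)²)² = ((-½)²)² = (¼)² = 1/16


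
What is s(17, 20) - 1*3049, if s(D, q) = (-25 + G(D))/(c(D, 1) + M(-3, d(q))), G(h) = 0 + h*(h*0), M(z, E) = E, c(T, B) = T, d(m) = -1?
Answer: -48809/16 ≈ -3050.6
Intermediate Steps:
G(h) = 0 (G(h) = 0 + h*0 = 0 + 0 = 0)
s(D, q) = -25/(-1 + D) (s(D, q) = (-25 + 0)/(D - 1) = -25/(-1 + D))
s(17, 20) - 1*3049 = -25/(-1 + 17) - 1*3049 = -25/16 - 3049 = -48809/16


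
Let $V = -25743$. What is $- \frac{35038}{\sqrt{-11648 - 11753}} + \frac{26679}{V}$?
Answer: $- \frac{8893}{8581} + \frac{35038 i \sqrt{23401}}{23401} \approx -1.0364 + 229.05 i$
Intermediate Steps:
$- \frac{35038}{\sqrt{-11648 - 11753}} + \frac{26679}{V} = - \frac{35038}{\sqrt{-11648 - 11753}} + \frac{26679}{-25743} = - \frac{35038}{\sqrt{-23401}} + 26679 \left(- \frac{1}{25743}\right) = - \frac{35038}{i \sqrt{23401}} - \frac{8893}{8581} = - 35038 \left(- \frac{i \sqrt{23401}}{23401}\right) - \frac{8893}{8581} = \frac{35038 i \sqrt{23401}}{23401} - \frac{8893}{8581} = - \frac{8893}{8581} + \frac{35038 i \sqrt{23401}}{23401}$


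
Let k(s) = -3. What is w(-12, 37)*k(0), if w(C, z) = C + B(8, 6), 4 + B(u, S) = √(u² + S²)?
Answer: 18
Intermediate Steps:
B(u, S) = -4 + √(S² + u²) (B(u, S) = -4 + √(u² + S²) = -4 + √(S² + u²))
w(C, z) = 6 + C (w(C, z) = C + (-4 + √(6² + 8²)) = C + (-4 + √(36 + 64)) = C + (-4 + √100) = C + (-4 + 10) = C + 6 = 6 + C)
w(-12, 37)*k(0) = (6 - 12)*(-3) = -6*(-3) = 18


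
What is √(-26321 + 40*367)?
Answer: I*√11641 ≈ 107.89*I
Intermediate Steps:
√(-26321 + 40*367) = √(-26321 + 14680) = √(-11641) = I*√11641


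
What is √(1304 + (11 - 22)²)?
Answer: 5*√57 ≈ 37.749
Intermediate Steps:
√(1304 + (11 - 22)²) = √(1304 + (-11)²) = √(1304 + 121) = √1425 = 5*√57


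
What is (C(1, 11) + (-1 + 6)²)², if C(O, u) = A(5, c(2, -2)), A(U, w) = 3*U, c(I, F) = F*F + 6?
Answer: 1600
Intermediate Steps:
c(I, F) = 6 + F² (c(I, F) = F² + 6 = 6 + F²)
C(O, u) = 15 (C(O, u) = 3*5 = 15)
(C(1, 11) + (-1 + 6)²)² = (15 + (-1 + 6)²)² = (15 + 5²)² = (15 + 25)² = 40² = 1600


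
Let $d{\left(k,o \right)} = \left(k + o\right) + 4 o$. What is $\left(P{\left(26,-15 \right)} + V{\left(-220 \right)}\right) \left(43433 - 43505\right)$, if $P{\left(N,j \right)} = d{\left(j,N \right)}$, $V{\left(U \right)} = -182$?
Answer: $4824$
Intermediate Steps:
$d{\left(k,o \right)} = k + 5 o$
$P{\left(N,j \right)} = j + 5 N$
$\left(P{\left(26,-15 \right)} + V{\left(-220 \right)}\right) \left(43433 - 43505\right) = \left(\left(-15 + 5 \cdot 26\right) - 182\right) \left(43433 - 43505\right) = \left(\left(-15 + 130\right) - 182\right) \left(-72\right) = \left(115 - 182\right) \left(-72\right) = \left(-67\right) \left(-72\right) = 4824$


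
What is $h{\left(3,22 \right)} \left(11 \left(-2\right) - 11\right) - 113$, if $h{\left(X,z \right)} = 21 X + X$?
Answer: $-2291$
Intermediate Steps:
$h{\left(X,z \right)} = 22 X$
$h{\left(3,22 \right)} \left(11 \left(-2\right) - 11\right) - 113 = 22 \cdot 3 \left(11 \left(-2\right) - 11\right) - 113 = 66 \left(-22 - 11\right) - 113 = 66 \left(-33\right) - 113 = -2178 - 113 = -2291$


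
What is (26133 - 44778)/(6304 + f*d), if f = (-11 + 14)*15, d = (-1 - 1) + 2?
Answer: -18645/6304 ≈ -2.9576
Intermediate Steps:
d = 0 (d = -2 + 2 = 0)
f = 45 (f = 3*15 = 45)
(26133 - 44778)/(6304 + f*d) = (26133 - 44778)/(6304 + 45*0) = -18645/(6304 + 0) = -18645/6304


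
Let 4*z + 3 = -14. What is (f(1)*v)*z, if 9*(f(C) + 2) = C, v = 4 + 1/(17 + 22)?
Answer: 45373/1404 ≈ 32.317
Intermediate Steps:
v = 157/39 (v = 4 + 1/39 = 157/39 ≈ 4.0256)
f(C) = -2 + C/9
z = -17/4 (z = -3/4 + (1/4)*(-14) = -3/4 - 7/2 = -17/4 ≈ -4.2500)
(f(1)*v)*z = ((-2 + (1/9)*1)*(157/39))*(-17/4) = ((-2 + 1/9)*(157/39))*(-17/4) = -17/9*157/39*(-17/4) = -2669/351*(-17/4) = 45373/1404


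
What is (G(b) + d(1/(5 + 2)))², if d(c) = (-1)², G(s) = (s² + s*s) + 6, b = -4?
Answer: 1521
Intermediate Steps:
G(s) = 6 + 2*s² (G(s) = (s² + s²) + 6 = 2*s² + 6 = 6 + 2*s²)
d(c) = 1
(G(b) + d(1/(5 + 2)))² = ((6 + 2*(-4)²) + 1)² = ((6 + 2*16) + 1)² = ((6 + 32) + 1)² = (38 + 1)² = 39² = 1521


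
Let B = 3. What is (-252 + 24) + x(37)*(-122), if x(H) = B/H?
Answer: -8802/37 ≈ -237.89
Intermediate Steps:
x(H) = 3/H
(-252 + 24) + x(37)*(-122) = (-252 + 24) + (3/37)*(-122) = -228 + (3*(1/37))*(-122) = -228 + (3/37)*(-122) = -228 - 366/37 = -8802/37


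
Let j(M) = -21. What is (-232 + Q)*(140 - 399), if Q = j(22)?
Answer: 65527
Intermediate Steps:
Q = -21
(-232 + Q)*(140 - 399) = (-232 - 21)*(140 - 399) = -253*(-259) = 65527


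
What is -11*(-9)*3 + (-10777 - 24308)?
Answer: -34788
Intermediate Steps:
-11*(-9)*3 + (-10777 - 24308) = 99*3 - 35085 = 297 - 35085 = -34788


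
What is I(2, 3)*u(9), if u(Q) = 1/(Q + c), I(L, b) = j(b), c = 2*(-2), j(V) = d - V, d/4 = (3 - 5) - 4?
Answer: -27/5 ≈ -5.4000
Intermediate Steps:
d = -24 (d = 4*((3 - 5) - 4) = 4*(-2 - 4) = 4*(-6) = -24)
j(V) = -24 - V
c = -4
I(L, b) = -24 - b
u(Q) = 1/(-4 + Q) (u(Q) = 1/(Q - 4) = 1/(-4 + Q))
I(2, 3)*u(9) = (-24 - 1*3)/(-4 + 9) = (-24 - 3)/5 = -27*⅕ = -27/5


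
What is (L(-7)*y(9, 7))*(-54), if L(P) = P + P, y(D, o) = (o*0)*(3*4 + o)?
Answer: 0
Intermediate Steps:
y(D, o) = 0 (y(D, o) = 0*(12 + o) = 0)
L(P) = 2*P
(L(-7)*y(9, 7))*(-54) = ((2*(-7))*0)*(-54) = -14*0*(-54) = 0*(-54) = 0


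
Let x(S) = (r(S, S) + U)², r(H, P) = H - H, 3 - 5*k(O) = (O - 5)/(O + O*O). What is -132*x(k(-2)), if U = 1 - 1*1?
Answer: 0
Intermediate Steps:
k(O) = ⅗ - (-5 + O)/(5*(O + O²)) (k(O) = ⅗ - (O - 5)/(5*(O + O*O)) = ⅗ - (-5 + O)/(5*(O + O²)))
r(H, P) = 0
U = 0 (U = 1 - 1 = 0)
x(S) = 0 (x(S) = (0 + 0)² = 0² = 0)
-132*x(k(-2)) = -132*0 = 0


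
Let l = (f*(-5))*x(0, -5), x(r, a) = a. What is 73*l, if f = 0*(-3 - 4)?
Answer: 0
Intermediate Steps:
f = 0 (f = 0*(-7) = 0)
l = 0 (l = (0*(-5))*(-5) = 0*(-5) = 0)
73*l = 73*0 = 0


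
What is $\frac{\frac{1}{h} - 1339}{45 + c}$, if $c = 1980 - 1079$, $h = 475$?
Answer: $- \frac{318012}{224675} \approx -1.4154$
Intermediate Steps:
$c = 901$
$\frac{\frac{1}{h} - 1339}{45 + c} = \frac{\frac{1}{475} - 1339}{45 + 901} = \frac{\frac{1}{475} - 1339}{946} = \left(- \frac{636024}{475}\right) \frac{1}{946} = - \frac{318012}{224675}$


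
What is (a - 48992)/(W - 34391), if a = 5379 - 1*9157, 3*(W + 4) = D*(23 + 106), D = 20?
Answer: 10554/6707 ≈ 1.5736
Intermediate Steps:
W = 856 (W = -4 + (20*(23 + 106))/3 = -4 + (20*129)/3 = -4 + (⅓)*2580 = -4 + 860 = 856)
a = -3778 (a = 5379 - 9157 = -3778)
(a - 48992)/(W - 34391) = (-3778 - 48992)/(856 - 34391) = -52770/(-33535) = -52770*(-1/33535) = 10554/6707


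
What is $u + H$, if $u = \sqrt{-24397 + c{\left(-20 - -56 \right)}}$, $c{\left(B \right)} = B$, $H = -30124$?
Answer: $-30124 + i \sqrt{24361} \approx -30124.0 + 156.08 i$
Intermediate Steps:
$u = i \sqrt{24361}$ ($u = \sqrt{-24397 - -36} = \sqrt{-24397 + \left(-20 + 56\right)} = \sqrt{-24397 + 36} = \sqrt{-24361} = i \sqrt{24361} \approx 156.08 i$)
$u + H = i \sqrt{24361} - 30124 = -30124 + i \sqrt{24361}$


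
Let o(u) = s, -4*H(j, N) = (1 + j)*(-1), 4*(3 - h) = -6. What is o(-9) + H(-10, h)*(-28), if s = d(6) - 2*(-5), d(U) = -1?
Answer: 72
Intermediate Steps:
h = 9/2 (h = 3 - ¼*(-6) = 3 + 3/2 = 9/2 ≈ 4.5000)
s = 9 (s = -1 - 2*(-5) = -1 + 10 = 9)
H(j, N) = ¼ + j/4 (H(j, N) = -(1 + j)*(-1)/4 = -(-1 - j)/4 = ¼ + j/4)
o(u) = 9
o(-9) + H(-10, h)*(-28) = 9 + (¼ + (¼)*(-10))*(-28) = 9 + (¼ - 5/2)*(-28) = 9 - 9/4*(-28) = 9 + 63 = 72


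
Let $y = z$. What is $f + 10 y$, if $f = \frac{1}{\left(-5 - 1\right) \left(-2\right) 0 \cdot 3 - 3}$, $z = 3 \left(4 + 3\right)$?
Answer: $\frac{629}{3} \approx 209.67$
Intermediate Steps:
$z = 21$ ($z = 3 \cdot 7 = 21$)
$y = 21$
$f = - \frac{1}{3}$ ($f = \frac{1}{\left(-6\right) \left(-2\right) 0 \cdot 3 - 3} = \frac{1}{12 \cdot 0 \cdot 3 - 3} = \frac{1}{0 \cdot 3 - 3} = \frac{1}{0 - 3} = \frac{1}{-3} = - \frac{1}{3} \approx -0.33333$)
$f + 10 y = - \frac{1}{3} + 10 \cdot 21 = - \frac{1}{3} + 210 = \frac{629}{3}$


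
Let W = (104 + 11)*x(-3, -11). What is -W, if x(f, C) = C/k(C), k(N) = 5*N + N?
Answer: -115/6 ≈ -19.167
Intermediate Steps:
k(N) = 6*N
x(f, C) = ⅙ (x(f, C) = C/((6*C)) = C*(1/(6*C)) = ⅙)
W = 115/6 (W = (104 + 11)*(⅙) = 115*(⅙) = 115/6 ≈ 19.167)
-W = -1*115/6 = -115/6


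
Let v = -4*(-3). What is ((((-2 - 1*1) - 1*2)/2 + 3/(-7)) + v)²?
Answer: 16129/196 ≈ 82.291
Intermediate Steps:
v = 12
((((-2 - 1*1) - 1*2)/2 + 3/(-7)) + v)² = ((((-2 - 1*1) - 1*2)/2 + 3/(-7)) + 12)² = ((((-2 - 1) - 2)*(½) + 3*(-⅐)) + 12)² = (((-3 - 2)*(½) - 3/7) + 12)² = ((-5*½ - 3/7) + 12)² = ((-5/2 - 3/7) + 12)² = (-41/14 + 12)² = (127/14)² = 16129/196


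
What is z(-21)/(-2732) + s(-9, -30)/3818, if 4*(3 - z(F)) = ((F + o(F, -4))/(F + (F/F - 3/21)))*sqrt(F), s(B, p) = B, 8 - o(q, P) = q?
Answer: -18021/5215388 - 7*I*sqrt(21)/192606 ≈ -0.0034554 - 0.00016655*I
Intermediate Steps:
o(q, P) = 8 - q
z(F) = 3 - 2*sqrt(F)/(6/7 + F) (z(F) = 3 - (F + (8 - F))/(F + (F/F - 3/21))*sqrt(F)/4 = 3 - 8/(F + (1 - 3*1/21))*sqrt(F)/4 = 3 - 8/(F + (1 - 1/7))*sqrt(F)/4 = 3 - 8/(F + 6/7)*sqrt(F)/4 = 3 - 8/(6/7 + F)*sqrt(F)/4 = 3 - 2*sqrt(F)/(6/7 + F))
z(-21)/(-2732) + s(-9, -30)/3818 = ((18 - 14*I*sqrt(21) + 21*(-21))/(6 + 7*(-21)))/(-2732) - 9/3818 = ((18 - 14*I*sqrt(21) - 441)/(6 - 147))*(-1/2732) - 9*1/3818 = ((18 - 14*I*sqrt(21) - 441)/(-141))*(-1/2732) - 9/3818 = -(-423 - 14*I*sqrt(21))/141*(-1/2732) - 9/3818 = (3 + 14*I*sqrt(21)/141)*(-1/2732) - 9/3818 = (-3/2732 - 7*I*sqrt(21)/192606) - 9/3818 = -18021/5215388 - 7*I*sqrt(21)/192606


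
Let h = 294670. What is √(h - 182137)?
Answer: √112533 ≈ 335.46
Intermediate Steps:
√(h - 182137) = √(294670 - 182137) = √112533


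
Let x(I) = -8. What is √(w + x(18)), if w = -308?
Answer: 2*I*√79 ≈ 17.776*I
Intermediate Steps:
√(w + x(18)) = √(-308 - 8) = √(-316) = 2*I*√79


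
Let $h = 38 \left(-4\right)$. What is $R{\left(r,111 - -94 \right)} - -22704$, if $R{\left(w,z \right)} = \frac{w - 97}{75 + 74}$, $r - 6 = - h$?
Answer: $\frac{3382957}{149} \approx 22704.0$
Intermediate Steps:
$h = -152$
$r = 158$ ($r = 6 - -152 = 6 + 152 = 158$)
$R{\left(w,z \right)} = - \frac{97}{149} + \frac{w}{149}$ ($R{\left(w,z \right)} = \frac{-97 + w}{149} = \left(-97 + w\right) \frac{1}{149} = - \frac{97}{149} + \frac{w}{149}$)
$R{\left(r,111 - -94 \right)} - -22704 = \left(- \frac{97}{149} + \frac{1}{149} \cdot 158\right) - -22704 = \left(- \frac{97}{149} + \frac{158}{149}\right) + 22704 = \frac{61}{149} + 22704 = \frac{3382957}{149}$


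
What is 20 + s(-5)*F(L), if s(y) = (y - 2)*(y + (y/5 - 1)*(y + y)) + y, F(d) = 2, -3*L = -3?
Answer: -200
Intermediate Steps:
L = 1 (L = -⅓*(-3) = 1)
s(y) = y + (-2 + y)*(y + 2*y*(-1 + y/5)) (s(y) = (-2 + y)*(y + (y*(⅕) - 1)*(2*y)) + y = (-2 + y)*(y + (y/5 - 1)*(2*y)) + y = (-2 + y)*(y + (-1 + y/5)*(2*y)) + y = (-2 + y)*(y + 2*y*(-1 + y/5)) + y = y + (-2 + y)*(y + 2*y*(-1 + y/5)))
20 + s(-5)*F(L) = 20 + ((⅕)*(-5)*(15 - 9*(-5) + 2*(-5)²))*2 = 20 + ((⅕)*(-5)*(15 + 45 + 2*25))*2 = 20 + ((⅕)*(-5)*(15 + 45 + 50))*2 = 20 + ((⅕)*(-5)*110)*2 = 20 - 110*2 = 20 - 220 = -200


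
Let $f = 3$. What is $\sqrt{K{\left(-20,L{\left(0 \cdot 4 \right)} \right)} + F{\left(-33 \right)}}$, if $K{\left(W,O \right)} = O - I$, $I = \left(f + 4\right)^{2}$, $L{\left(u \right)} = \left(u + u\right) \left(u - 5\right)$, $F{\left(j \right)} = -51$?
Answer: $10 i \approx 10.0 i$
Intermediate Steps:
$L{\left(u \right)} = 2 u \left(-5 + u\right)$
$I = 49$ ($I = \left(3 + 4\right)^{2} = 7^{2} = 49$)
$K{\left(W,O \right)} = -49 + O$ ($K{\left(W,O \right)} = O - 49 = -49 + O$)
$\sqrt{K{\left(-20,L{\left(0 \cdot 4 \right)} \right)} + F{\left(-33 \right)}} = \sqrt{\left(-49 + 2 \cdot 0 \cdot 4 \left(-5 + 0 \cdot 4\right)\right) - 51} = \sqrt{\left(-49 + 2 \cdot 0 \left(-5 + 0\right)\right) - 51} = \sqrt{\left(-49 + 2 \cdot 0 \left(-5\right)\right) - 51} = \sqrt{\left(-49 + 0\right) - 51} = \sqrt{-49 - 51} = \sqrt{-100} = 10 i$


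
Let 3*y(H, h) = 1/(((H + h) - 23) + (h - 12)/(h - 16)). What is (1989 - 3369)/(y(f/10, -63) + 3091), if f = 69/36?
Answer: -370052980/828863991 ≈ -0.44646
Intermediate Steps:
f = 23/12 (f = 69*(1/36) = 23/12 ≈ 1.9167)
y(H, h) = 1/(3*(-23 + H + h + (-12 + h)/(-16 + h))) (y(H, h) = 1/(3*(((H + h) - 23) + (h - 12)/(h - 16))) = 1/(3*((-23 + H + h) + (-12 + h)/(-16 + h))) = 1/(3*(-23 + H + h + (-12 + h)/(-16 + h))))
(1989 - 3369)/(y(f/10, -63) + 3091) = (1989 - 3369)/((-16 - 63)/(3*(356 + (-63)² - 38*(-63) - 92/(3*10) + ((23/12)/10)*(-63))) + 3091) = -1380/((⅓)*(-79)/(356 + 3969 + 2394 - 92/(3*10) + ((23/12)*(⅒))*(-63)) + 3091) = -1380/((⅓)*(-79)/(356 + 3969 + 2394 - 16*23/120 + (23/120)*(-63)) + 3091) = -1380/((⅓)*(-79)/(356 + 3969 + 2394 - 46/15 - 483/40) + 3091) = -1380/((⅓)*(-79)/(804463/120) + 3091) = -1380/((⅓)*(120/804463)*(-79) + 3091) = -1380/(-3160/804463 + 3091) = -1380/2486591973/804463 = -1380*804463/2486591973 = -370052980/828863991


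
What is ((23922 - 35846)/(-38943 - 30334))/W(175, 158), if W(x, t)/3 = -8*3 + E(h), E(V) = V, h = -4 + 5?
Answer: -11924/4780113 ≈ -0.0024945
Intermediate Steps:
h = 1
W(x, t) = -69 (W(x, t) = 3*(-8*3 + 1) = 3*(-24 + 1) = 3*(-23) = -69)
((23922 - 35846)/(-38943 - 30334))/W(175, 158) = ((23922 - 35846)/(-38943 - 30334))/(-69) = -11924/(-69277)*(-1/69) = -11924*(-1/69277)*(-1/69) = (11924/69277)*(-1/69) = -11924/4780113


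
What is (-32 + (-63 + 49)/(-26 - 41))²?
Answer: 4536900/4489 ≈ 1010.7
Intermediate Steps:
(-32 + (-63 + 49)/(-26 - 41))² = (-32 - 14/(-67))² = (-32 - 14*(-1/67))² = (-32 + 14/67)² = (-2130/67)² = 4536900/4489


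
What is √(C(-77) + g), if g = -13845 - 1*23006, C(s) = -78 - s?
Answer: 2*I*√9213 ≈ 191.97*I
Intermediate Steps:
g = -36851 (g = -13845 - 23006 = -36851)
√(C(-77) + g) = √((-78 - 1*(-77)) - 36851) = √((-78 + 77) - 36851) = √(-1 - 36851) = √(-36852) = 2*I*√9213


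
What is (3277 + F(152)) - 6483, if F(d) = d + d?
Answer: -2902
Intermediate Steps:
F(d) = 2*d
(3277 + F(152)) - 6483 = (3277 + 2*152) - 6483 = (3277 + 304) - 6483 = 3581 - 6483 = -2902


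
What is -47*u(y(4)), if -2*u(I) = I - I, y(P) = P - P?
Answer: 0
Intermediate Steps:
y(P) = 0
u(I) = 0 (u(I) = -(I - I)/2 = -1/2*0 = 0)
-47*u(y(4)) = -47*0 = 0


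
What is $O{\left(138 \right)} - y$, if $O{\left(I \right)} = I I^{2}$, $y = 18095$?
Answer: $2609977$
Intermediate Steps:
$O{\left(I \right)} = I^{3}$
$O{\left(138 \right)} - y = 138^{3} - 18095 = 2628072 - 18095 = 2609977$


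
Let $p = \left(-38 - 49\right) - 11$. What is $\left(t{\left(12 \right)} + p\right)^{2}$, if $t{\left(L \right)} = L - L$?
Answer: $9604$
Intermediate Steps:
$t{\left(L \right)} = 0$
$p = -98$ ($p = -87 - 11 = -98$)
$\left(t{\left(12 \right)} + p\right)^{2} = \left(0 - 98\right)^{2} = \left(-98\right)^{2} = 9604$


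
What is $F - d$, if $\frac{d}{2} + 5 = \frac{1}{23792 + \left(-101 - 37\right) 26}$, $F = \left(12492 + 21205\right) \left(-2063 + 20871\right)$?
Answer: $\frac{6402376724971}{10102} \approx 6.3377 \cdot 10^{8}$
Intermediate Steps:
$F = 633773176$ ($F = 33697 \cdot 18808 = 633773176$)
$d = - \frac{101019}{10102}$ ($d = -10 + \frac{2}{23792 + \left(-101 - 37\right) 26} = -10 + \frac{2}{23792 - 3588} = -10 + \frac{2}{20204} = -10 + 2 \cdot \frac{1}{20204} = -10 + \frac{1}{10102} = - \frac{101019}{10102} \approx -9.9999$)
$F - d = 633773176 - - \frac{101019}{10102} = 633773176 + \frac{101019}{10102} = \frac{6402376724971}{10102}$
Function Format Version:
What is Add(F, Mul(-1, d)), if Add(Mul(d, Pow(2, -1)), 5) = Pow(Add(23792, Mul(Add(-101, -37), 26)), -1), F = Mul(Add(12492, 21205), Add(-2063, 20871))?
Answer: Rational(6402376724971, 10102) ≈ 6.3377e+8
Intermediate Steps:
F = 633773176 (F = Mul(33697, 18808) = 633773176)
d = Rational(-101019, 10102) (d = Add(-10, Mul(2, Pow(Add(23792, Mul(Add(-101, -37), 26)), -1))) = Add(-10, Mul(2, Pow(Add(23792, Mul(-138, 26)), -1))) = Add(-10, Mul(2, Pow(Add(23792, -3588), -1))) = Add(-10, Mul(2, Pow(20204, -1))) = Add(-10, Mul(2, Rational(1, 20204))) = Add(-10, Rational(1, 10102)) = Rational(-101019, 10102) ≈ -9.9999)
Add(F, Mul(-1, d)) = Add(633773176, Mul(-1, Rational(-101019, 10102))) = Add(633773176, Rational(101019, 10102)) = Rational(6402376724971, 10102)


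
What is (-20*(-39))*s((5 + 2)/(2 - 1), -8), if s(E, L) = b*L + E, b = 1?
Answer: -780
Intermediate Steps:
s(E, L) = E + L (s(E, L) = 1*L + E = L + E = E + L)
(-20*(-39))*s((5 + 2)/(2 - 1), -8) = (-20*(-39))*((5 + 2)/(2 - 1) - 8) = 780*(7/1 - 8) = 780*(7*1 - 8) = 780*(7 - 8) = 780*(-1) = -780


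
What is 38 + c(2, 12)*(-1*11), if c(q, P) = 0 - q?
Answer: 60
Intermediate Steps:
c(q, P) = -q
38 + c(2, 12)*(-1*11) = 38 + (-1*2)*(-1*11) = 38 - 2*(-11) = 38 + 22 = 60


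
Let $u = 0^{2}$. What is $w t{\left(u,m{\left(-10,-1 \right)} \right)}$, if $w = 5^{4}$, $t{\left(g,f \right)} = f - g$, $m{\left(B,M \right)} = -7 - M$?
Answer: $-3750$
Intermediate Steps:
$u = 0$
$w = 625$
$w t{\left(u,m{\left(-10,-1 \right)} \right)} = 625 \left(\left(-7 - -1\right) - 0\right) = 625 \left(\left(-7 + 1\right) + 0\right) = 625 \left(-6 + 0\right) = 625 \left(-6\right) = -3750$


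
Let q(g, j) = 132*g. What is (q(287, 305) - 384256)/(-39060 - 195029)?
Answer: 346372/234089 ≈ 1.4797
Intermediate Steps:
(q(287, 305) - 384256)/(-39060 - 195029) = (132*287 - 384256)/(-39060 - 195029) = (37884 - 384256)/(-234089) = -346372*(-1/234089) = 346372/234089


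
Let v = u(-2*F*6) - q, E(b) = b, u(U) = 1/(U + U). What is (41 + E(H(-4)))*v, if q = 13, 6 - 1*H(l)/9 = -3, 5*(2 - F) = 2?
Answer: -152561/96 ≈ -1589.2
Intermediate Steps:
F = 8/5 (F = 2 - 1/5*2 = 2 - 2/5 = 8/5 ≈ 1.6000)
u(U) = 1/(2*U)
H(l) = 81 (H(l) = 54 - 9*(-3) = 54 + 27 = 81)
v = -2501/192 (v = 1/(2*((-2*8/5*6))) - 1*13 = 1/(2*((-16/5*6))) - 13 = 1/(2*(-96/5)) - 13 = (1/2)*(-5/96) - 13 = -5/192 - 13 = -2501/192 ≈ -13.026)
(41 + E(H(-4)))*v = (41 + 81)*(-2501/192) = 122*(-2501/192) = -152561/96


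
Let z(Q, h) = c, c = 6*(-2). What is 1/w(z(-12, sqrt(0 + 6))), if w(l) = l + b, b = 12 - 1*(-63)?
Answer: 1/63 ≈ 0.015873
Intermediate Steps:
c = -12
b = 75 (b = 12 + 63 = 75)
z(Q, h) = -12
w(l) = 75 + l (w(l) = l + 75 = 75 + l)
1/w(z(-12, sqrt(0 + 6))) = 1/(75 - 12) = 1/63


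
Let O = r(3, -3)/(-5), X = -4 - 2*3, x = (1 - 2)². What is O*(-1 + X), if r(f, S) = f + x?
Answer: 44/5 ≈ 8.8000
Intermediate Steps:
x = 1 (x = (-1)² = 1)
r(f, S) = 1 + f (r(f, S) = f + 1 = 1 + f)
X = -10 (X = -4 - 6 = -10)
O = -⅘ (O = (1 + 3)/(-5) = 4*(-⅕) = -⅘ ≈ -0.80000)
O*(-1 + X) = -4*(-1 - 10)/5 = -⅘*(-11) = 44/5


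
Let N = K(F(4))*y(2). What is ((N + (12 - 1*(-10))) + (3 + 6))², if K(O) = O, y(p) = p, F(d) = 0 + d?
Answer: 1521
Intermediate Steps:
F(d) = d
N = 8 (N = 4*2 = 8)
((N + (12 - 1*(-10))) + (3 + 6))² = ((8 + (12 - 1*(-10))) + (3 + 6))² = ((8 + (12 + 10)) + 9)² = ((8 + 22) + 9)² = (30 + 9)² = 39² = 1521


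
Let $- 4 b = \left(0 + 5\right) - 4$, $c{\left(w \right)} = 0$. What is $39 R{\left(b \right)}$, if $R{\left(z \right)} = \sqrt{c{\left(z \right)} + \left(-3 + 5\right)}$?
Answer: $39 \sqrt{2} \approx 55.154$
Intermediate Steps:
$b = - \frac{1}{4}$ ($b = - \frac{\left(0 + 5\right) - 4}{4} = - \frac{5 - 4}{4} = \left(- \frac{1}{4}\right) 1 = - \frac{1}{4} \approx -0.25$)
$R{\left(z \right)} = \sqrt{2}$ ($R{\left(z \right)} = \sqrt{0 + \left(-3 + 5\right)} = \sqrt{0 + 2} = \sqrt{2}$)
$39 R{\left(b \right)} = 39 \sqrt{2}$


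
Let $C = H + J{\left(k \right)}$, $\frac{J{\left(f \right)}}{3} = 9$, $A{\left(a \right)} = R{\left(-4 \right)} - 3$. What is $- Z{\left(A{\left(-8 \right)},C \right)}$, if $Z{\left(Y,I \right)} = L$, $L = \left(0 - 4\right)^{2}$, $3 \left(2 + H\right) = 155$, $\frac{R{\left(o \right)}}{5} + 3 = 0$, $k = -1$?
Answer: $-16$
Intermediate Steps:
$R{\left(o \right)} = -15$ ($R{\left(o \right)} = -15 + 5 \cdot 0 = -15 + 0 = -15$)
$H = \frac{149}{3}$ ($H = -2 + \frac{1}{3} \cdot 155 = -2 + \frac{155}{3} = \frac{149}{3} \approx 49.667$)
$A{\left(a \right)} = -18$ ($A{\left(a \right)} = -15 - 3 = -18$)
$J{\left(f \right)} = 27$ ($J{\left(f \right)} = 3 \cdot 9 = 27$)
$C = \frac{230}{3}$ ($C = \frac{149}{3} + 27 = \frac{230}{3} \approx 76.667$)
$L = 16$ ($L = \left(-4\right)^{2} = 16$)
$Z{\left(Y,I \right)} = 16$
$- Z{\left(A{\left(-8 \right)},C \right)} = \left(-1\right) 16 = -16$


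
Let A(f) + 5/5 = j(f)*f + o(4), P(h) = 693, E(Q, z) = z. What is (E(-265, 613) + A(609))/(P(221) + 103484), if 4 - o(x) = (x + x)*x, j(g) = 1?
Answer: 1193/104177 ≈ 0.011452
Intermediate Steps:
o(x) = 4 - 2*x**2 (o(x) = 4 - (x + x)*x = 4 - 2*x*x = 4 - 2*x**2)
A(f) = -29 + f (A(f) = -1 + (1*f + (4 - 2*4**2)) = -1 + (f + (4 - 2*16)) = -1 + (f + (4 - 32)) = -1 + (f - 28) = -1 + (-28 + f) = -29 + f)
(E(-265, 613) + A(609))/(P(221) + 103484) = (613 + (-29 + 609))/(693 + 103484) = (613 + 580)/104177 = 1193*(1/104177) = 1193/104177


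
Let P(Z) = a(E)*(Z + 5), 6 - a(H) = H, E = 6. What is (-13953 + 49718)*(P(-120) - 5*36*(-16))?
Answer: 103003200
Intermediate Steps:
a(H) = 6 - H
P(Z) = 0 (P(Z) = (6 - 1*6)*(Z + 5) = (6 - 6)*(5 + Z) = 0*(5 + Z) = 0)
(-13953 + 49718)*(P(-120) - 5*36*(-16)) = (-13953 + 49718)*(0 - 5*36*(-16)) = 35765*(0 - 180*(-16)) = 35765*(0 + 2880) = 35765*2880 = 103003200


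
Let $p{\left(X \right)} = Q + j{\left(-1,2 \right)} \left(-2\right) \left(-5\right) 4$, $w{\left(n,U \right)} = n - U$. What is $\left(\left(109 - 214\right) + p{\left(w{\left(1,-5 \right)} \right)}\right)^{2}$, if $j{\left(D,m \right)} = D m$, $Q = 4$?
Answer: $32761$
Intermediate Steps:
$p{\left(X \right)} = -76$ ($p{\left(X \right)} = 4 + \left(-1\right) 2 \left(-2\right) \left(-5\right) 4 = 4 - 2 \cdot 10 \cdot 4 = 4 - 80 = -76$)
$\left(\left(109 - 214\right) + p{\left(w{\left(1,-5 \right)} \right)}\right)^{2} = \left(\left(109 - 214\right) - 76\right)^{2} = \left(-105 - 76\right)^{2} = \left(-181\right)^{2} = 32761$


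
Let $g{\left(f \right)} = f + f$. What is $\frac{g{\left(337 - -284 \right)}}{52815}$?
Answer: $\frac{414}{17605} \approx 0.023516$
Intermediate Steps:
$g{\left(f \right)} = 2 f$
$\frac{g{\left(337 - -284 \right)}}{52815} = \frac{2 \left(337 - -284\right)}{52815} = 2 \left(337 + 284\right) \frac{1}{52815} = 2 \cdot 621 \cdot \frac{1}{52815} = 1242 \cdot \frac{1}{52815} = \frac{414}{17605}$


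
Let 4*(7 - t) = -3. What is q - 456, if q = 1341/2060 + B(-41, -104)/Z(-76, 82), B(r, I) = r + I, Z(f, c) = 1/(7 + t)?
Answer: -1335961/515 ≈ -2594.1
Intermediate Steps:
t = 31/4 (t = 7 - ¼*(-3) = 7 + ¾ = 31/4 ≈ 7.7500)
Z(f, c) = 4/59 (Z(f, c) = 1/(7 + 31/4) = 1/(59/4) = 4/59)
B(r, I) = I + r
q = -1101121/515 (q = 1341/2060 + (-104 - 41)/(4/59) = 1341*(1/2060) - 145*59/4 = 1341/2060 - 8555/4 = -1101121/515 ≈ -2138.1)
q - 456 = -1101121/515 - 456 = -1335961/515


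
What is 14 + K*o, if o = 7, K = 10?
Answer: 84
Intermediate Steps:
14 + K*o = 14 + 10*7 = 14 + 70 = 84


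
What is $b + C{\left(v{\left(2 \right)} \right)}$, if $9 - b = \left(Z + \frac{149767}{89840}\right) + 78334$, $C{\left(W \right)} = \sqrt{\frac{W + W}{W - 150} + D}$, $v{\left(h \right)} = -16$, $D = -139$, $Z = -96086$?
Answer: $\frac{1595498473}{89840} + \frac{i \sqrt{956243}}{83} \approx 17759.0 + 11.782 i$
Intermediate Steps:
$C{\left(W \right)} = \sqrt{-139 + \frac{2 W}{-150 + W}}$ ($C{\left(W \right)} = \sqrt{\frac{W + W}{W - 150} - 139} = \sqrt{\frac{2 W}{-150 + W} - 139} = \sqrt{-139 + \frac{2 W}{-150 + W}}$)
$b = \frac{1595498473}{89840}$ ($b = 9 - \left(\left(-96086 + \frac{149767}{89840}\right) + 78334\right) = 9 - \left(- \frac{8632216473}{89840} + 78334\right) = 9 - - \frac{1594689913}{89840} = 9 + \frac{1594689913}{89840} = \frac{1595498473}{89840} \approx 17759.0$)
$b + C{\left(v{\left(2 \right)} \right)} = \frac{1595498473}{89840} + \sqrt{\frac{20850 - -2192}{-150 - 16}} = \frac{1595498473}{89840} + \sqrt{\frac{20850 + 2192}{-166}} = \frac{1595498473}{89840} + \sqrt{\left(- \frac{1}{166}\right) 23042} = \frac{1595498473}{89840} + \sqrt{- \frac{11521}{83}} = \frac{1595498473}{89840} + \frac{i \sqrt{956243}}{83}$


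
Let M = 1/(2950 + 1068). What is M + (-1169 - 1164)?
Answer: -9373993/4018 ≈ -2333.0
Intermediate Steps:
M = 1/4018 ≈ 0.00024888
M + (-1169 - 1164) = 1/4018 + (-1169 - 1164) = 1/4018 - 2333 = -9373993/4018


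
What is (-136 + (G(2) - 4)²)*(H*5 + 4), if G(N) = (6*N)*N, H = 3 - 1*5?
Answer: -1584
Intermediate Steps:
H = -2 (H = 3 - 5 = -2)
G(N) = 6*N²
(-136 + (G(2) - 4)²)*(H*5 + 4) = (-136 + (6*2² - 4)²)*(-2*5 + 4) = (-136 + (6*4 - 4)²)*(-10 + 4) = (-136 + (24 - 4)²)*(-6) = (-136 + 20²)*(-6) = (-136 + 400)*(-6) = 264*(-6) = -1584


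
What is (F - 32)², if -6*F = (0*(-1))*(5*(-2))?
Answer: 1024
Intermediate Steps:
F = 0 (F = -0*(-1)*5*(-2)/6 = -0*(-10) = -⅙*0 = 0)
(F - 32)² = (0 - 32)² = (-32)² = 1024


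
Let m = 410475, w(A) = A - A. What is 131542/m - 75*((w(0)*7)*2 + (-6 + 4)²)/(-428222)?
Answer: 28226160412/87887212725 ≈ 0.32116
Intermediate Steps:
w(A) = 0
131542/m - 75*((w(0)*7)*2 + (-6 + 4)²)/(-428222) = 131542/410475 - 75*((0*7)*2 + (-6 + 4)²)/(-428222) = 131542*(1/410475) - 75*(0*2 + (-2)²)*(-1/428222) = 131542/410475 - 75*(0 + 4)*(-1/428222) = 131542/410475 - 75*4*(-1/428222) = 131542/410475 - 300*(-1/428222) = 131542/410475 + 150/214111 = 28226160412/87887212725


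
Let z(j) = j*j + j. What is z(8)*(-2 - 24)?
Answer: -1872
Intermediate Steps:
z(j) = j + j**2 (z(j) = j**2 + j = j + j**2)
z(8)*(-2 - 24) = (8*(1 + 8))*(-2 - 24) = (8*9)*(-26) = 72*(-26) = -1872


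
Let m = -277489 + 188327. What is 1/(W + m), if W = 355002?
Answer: 1/265840 ≈ 3.7617e-6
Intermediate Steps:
m = -89162
1/(W + m) = 1/(355002 - 89162) = 1/265840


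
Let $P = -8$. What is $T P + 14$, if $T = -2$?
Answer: $30$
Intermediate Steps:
$T P + 14 = \left(-2\right) \left(-8\right) + 14 = 16 + 14 = 30$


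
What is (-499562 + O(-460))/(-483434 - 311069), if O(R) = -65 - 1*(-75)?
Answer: 499552/794503 ≈ 0.62876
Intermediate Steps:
O(R) = 10 (O(R) = -65 + 75 = 10)
(-499562 + O(-460))/(-483434 - 311069) = (-499562 + 10)/(-483434 - 311069) = -499552/(-794503) = -499552*(-1/794503) = 499552/794503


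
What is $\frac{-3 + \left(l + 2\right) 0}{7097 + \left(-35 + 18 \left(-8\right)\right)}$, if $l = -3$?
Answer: $- \frac{1}{2306} \approx -0.00043365$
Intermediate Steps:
$\frac{-3 + \left(l + 2\right) 0}{7097 + \left(-35 + 18 \left(-8\right)\right)} = \frac{-3 + \left(-3 + 2\right) 0}{7097 + \left(-35 + 18 \left(-8\right)\right)} = \frac{-3 - 0}{7097 - 179} = \frac{-3 + 0}{7097 - 179} = \frac{1}{6918} \left(-3\right) = - \frac{1}{2306}$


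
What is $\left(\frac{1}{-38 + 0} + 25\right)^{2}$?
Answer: $\frac{900601}{1444} \approx 623.68$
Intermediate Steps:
$\left(\frac{1}{-38 + 0} + 25\right)^{2} = \left(\frac{1}{-38} + 25\right)^{2} = \left(- \frac{1}{38} + 25\right)^{2} = \left(\frac{949}{38}\right)^{2} = \frac{900601}{1444}$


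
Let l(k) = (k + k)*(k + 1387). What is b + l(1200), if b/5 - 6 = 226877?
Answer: 7343215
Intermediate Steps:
b = 1134415 (b = 30 + 5*226877 = 30 + 1134385 = 1134415)
l(k) = 2*k*(1387 + k) (l(k) = (2*k)*(1387 + k) = 2*k*(1387 + k))
b + l(1200) = 1134415 + 2*1200*(1387 + 1200) = 1134415 + 2*1200*2587 = 1134415 + 6208800 = 7343215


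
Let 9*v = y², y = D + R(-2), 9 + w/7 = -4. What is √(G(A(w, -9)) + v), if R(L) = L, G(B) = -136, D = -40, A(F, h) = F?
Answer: 2*√15 ≈ 7.7460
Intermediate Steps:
w = -91 (w = -63 + 7*(-4) = -63 - 28 = -91)
y = -42 (y = -40 - 2 = -42)
v = 196 (v = (⅑)*(-42)² = (⅑)*1764 = 196)
√(G(A(w, -9)) + v) = √(-136 + 196) = √60 = 2*√15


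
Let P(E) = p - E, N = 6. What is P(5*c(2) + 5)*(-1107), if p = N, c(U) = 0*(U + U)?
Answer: -1107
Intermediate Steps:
c(U) = 0 (c(U) = 0*(2*U) = 0)
p = 6
P(E) = 6 - E
P(5*c(2) + 5)*(-1107) = (6 - (5*0 + 5))*(-1107) = (6 - (0 + 5))*(-1107) = (6 - 1*5)*(-1107) = (6 - 5)*(-1107) = 1*(-1107) = -1107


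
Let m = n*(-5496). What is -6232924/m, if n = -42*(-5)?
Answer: 1558231/288540 ≈ 5.4004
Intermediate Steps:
n = 210
m = -1154160 (m = 210*(-5496) = -1154160)
-6232924/m = -6232924/(-1154160) = -6232924*(-1/1154160) = 1558231/288540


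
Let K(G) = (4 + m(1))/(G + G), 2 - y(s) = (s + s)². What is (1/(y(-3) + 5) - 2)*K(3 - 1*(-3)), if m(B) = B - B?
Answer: -59/87 ≈ -0.67816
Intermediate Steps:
y(s) = 2 - 4*s² (y(s) = 2 - (s + s)² = 2 - (2*s)² = 2 - 4*s²)
m(B) = 0
K(G) = 2/G (K(G) = (4 + 0)/(G + G) = 4/((2*G)) = 4*(1/(2*G)) = 2/G)
(1/(y(-3) + 5) - 2)*K(3 - 1*(-3)) = (1/((2 - 4*(-3)²) + 5) - 2)*(2/(3 - 1*(-3))) = (1/((2 - 4*9) + 5) - 2)*(2/(3 + 3)) = (1/((2 - 36) + 5) - 2)*(2/6) = (1/(-34 + 5) - 2)*(2*(⅙)) = (1/(-29) - 2)*(⅓) = (-1/29 - 2)*(⅓) = -59/29*⅓ = -59/87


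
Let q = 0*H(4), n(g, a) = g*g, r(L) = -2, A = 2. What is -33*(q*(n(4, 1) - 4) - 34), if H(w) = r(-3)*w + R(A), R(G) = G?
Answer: 1122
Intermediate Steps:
n(g, a) = g**2
H(w) = 2 - 2*w (H(w) = -2*w + 2 = 2 - 2*w)
q = 0 (q = 0*(2 - 2*4) = 0*(2 - 8) = 0*(-6) = 0)
-33*(q*(n(4, 1) - 4) - 34) = -33*(0*(4**2 - 4) - 34) = -33*(0*(16 - 4) - 34) = -33*(0*12 - 34) = -33*(0 - 34) = -33*(-34) = 1122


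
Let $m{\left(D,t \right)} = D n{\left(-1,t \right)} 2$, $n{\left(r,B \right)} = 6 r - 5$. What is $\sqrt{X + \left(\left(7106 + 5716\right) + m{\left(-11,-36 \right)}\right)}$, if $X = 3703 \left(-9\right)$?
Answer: $i \sqrt{20263} \approx 142.35 i$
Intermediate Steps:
$n{\left(r,B \right)} = -5 + 6 r$
$m{\left(D,t \right)} = - 22 D$ ($m{\left(D,t \right)} = D \left(-5 + 6 \left(-1\right)\right) 2 = D \left(-5 - 6\right) 2 = D \left(-11\right) 2 = - 11 D 2 = - 22 D$)
$X = -33327$
$\sqrt{X + \left(\left(7106 + 5716\right) + m{\left(-11,-36 \right)}\right)} = \sqrt{-33327 + \left(\left(7106 + 5716\right) - -242\right)} = \sqrt{-33327 + \left(12822 + 242\right)} = \sqrt{-33327 + 13064} = \sqrt{-20263} = i \sqrt{20263}$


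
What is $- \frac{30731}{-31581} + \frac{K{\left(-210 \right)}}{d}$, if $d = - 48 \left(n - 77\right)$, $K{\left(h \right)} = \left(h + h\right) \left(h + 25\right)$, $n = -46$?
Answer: $\frac{73202209}{5179284} \approx 14.134$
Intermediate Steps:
$K{\left(h \right)} = 2 h \left(25 + h\right)$
$d = 5904$ ($d = - 48 \left(-46 - 77\right) = \left(-48\right) \left(-123\right) = 5904$)
$- \frac{30731}{-31581} + \frac{K{\left(-210 \right)}}{d} = - \frac{30731}{-31581} + \frac{2 \left(-210\right) \left(25 - 210\right)}{5904} = \left(-30731\right) \left(- \frac{1}{31581}\right) + 2 \left(-210\right) \left(-185\right) \frac{1}{5904} = \frac{30731}{31581} + 77700 \cdot \frac{1}{5904} = \frac{30731}{31581} + \frac{6475}{492} = \frac{73202209}{5179284}$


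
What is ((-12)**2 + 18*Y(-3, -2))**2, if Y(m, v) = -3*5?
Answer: 15876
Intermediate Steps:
Y(m, v) = -15
((-12)**2 + 18*Y(-3, -2))**2 = ((-12)**2 + 18*(-15))**2 = (144 - 270)**2 = (-126)**2 = 15876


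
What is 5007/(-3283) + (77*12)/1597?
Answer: -4962687/5242951 ≈ -0.94654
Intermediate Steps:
5007/(-3283) + (77*12)/1597 = 5007*(-1/3283) + 924*(1/1597) = -5007/3283 + 924/1597 = -4962687/5242951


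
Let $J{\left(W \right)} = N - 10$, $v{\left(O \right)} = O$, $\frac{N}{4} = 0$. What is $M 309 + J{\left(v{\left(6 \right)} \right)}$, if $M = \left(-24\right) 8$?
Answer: $-59338$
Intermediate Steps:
$N = 0$ ($N = 4 \cdot 0 = 0$)
$J{\left(W \right)} = -10$ ($J{\left(W \right)} = 0 - 10 = -10$)
$M = -192$
$M 309 + J{\left(v{\left(6 \right)} \right)} = \left(-192\right) 309 - 10 = -59328 - 10 = -59338$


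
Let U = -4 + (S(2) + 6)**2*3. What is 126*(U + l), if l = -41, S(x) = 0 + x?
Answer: 18522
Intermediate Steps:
S(x) = x
U = 188 (U = -4 + (2 + 6)**2*3 = -4 + 8**2*3 = -4 + 64*3 = -4 + 192 = 188)
126*(U + l) = 126*(188 - 41) = 126*147 = 18522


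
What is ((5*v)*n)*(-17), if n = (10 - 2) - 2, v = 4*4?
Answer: -8160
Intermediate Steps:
v = 16
n = 6 (n = 8 - 2 = 6)
((5*v)*n)*(-17) = ((5*16)*6)*(-17) = (80*6)*(-17) = 480*(-17) = -8160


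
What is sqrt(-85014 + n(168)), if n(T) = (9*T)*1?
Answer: 3*I*sqrt(9278) ≈ 288.97*I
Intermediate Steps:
n(T) = 9*T
sqrt(-85014 + n(168)) = sqrt(-85014 + 9*168) = sqrt(-85014 + 1512) = sqrt(-83502) = 3*I*sqrt(9278)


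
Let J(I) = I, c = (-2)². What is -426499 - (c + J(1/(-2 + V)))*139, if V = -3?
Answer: -2135136/5 ≈ -4.2703e+5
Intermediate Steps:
c = 4
-426499 - (c + J(1/(-2 + V)))*139 = -426499 - (4 + 1/(-2 - 3))*139 = -426499 - (4 + 1/(-5))*139 = -426499 - (4 - ⅕)*139 = -426499 - 19*139/5 = -426499 - 1*2641/5 = -426499 - 2641/5 = -2135136/5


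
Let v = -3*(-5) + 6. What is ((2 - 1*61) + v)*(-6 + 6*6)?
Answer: -1140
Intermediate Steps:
v = 21 (v = 15 + 6 = 21)
((2 - 1*61) + v)*(-6 + 6*6) = ((2 - 1*61) + 21)*(-6 + 6*6) = ((2 - 61) + 21)*(-6 + 36) = (-59 + 21)*30 = -38*30 = -1140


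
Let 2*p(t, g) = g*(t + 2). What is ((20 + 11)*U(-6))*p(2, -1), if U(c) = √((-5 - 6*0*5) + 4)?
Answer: -62*I ≈ -62.0*I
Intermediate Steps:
p(t, g) = g*(2 + t)/2 (p(t, g) = (g*(t + 2))/2 = (g*(2 + t))/2 = g*(2 + t)/2)
U(c) = I (U(c) = √((-5 - 0*5) + 4) = √((-5 - 1*0) + 4) = √((-5 + 0) + 4) = √(-5 + 4) = √(-1) = I)
((20 + 11)*U(-6))*p(2, -1) = ((20 + 11)*I)*((½)*(-1)*(2 + 2)) = (31*I)*((½)*(-1)*4) = (31*I)*(-2) = -62*I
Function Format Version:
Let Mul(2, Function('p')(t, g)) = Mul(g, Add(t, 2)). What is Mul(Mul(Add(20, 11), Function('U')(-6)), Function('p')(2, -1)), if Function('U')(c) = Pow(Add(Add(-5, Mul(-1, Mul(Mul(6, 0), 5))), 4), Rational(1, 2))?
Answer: Mul(-62, I) ≈ Mul(-62.000, I)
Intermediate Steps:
Function('p')(t, g) = Mul(Rational(1, 2), g, Add(2, t)) (Function('p')(t, g) = Mul(Rational(1, 2), Mul(g, Add(t, 2))) = Mul(Rational(1, 2), Mul(g, Add(2, t))) = Mul(Rational(1, 2), g, Add(2, t)))
Function('U')(c) = I (Function('U')(c) = Pow(Add(Add(-5, Mul(-1, Mul(0, 5))), 4), Rational(1, 2)) = Pow(Add(Add(-5, Mul(-1, 0)), 4), Rational(1, 2)) = Pow(Add(Add(-5, 0), 4), Rational(1, 2)) = Pow(Add(-5, 4), Rational(1, 2)) = Pow(-1, Rational(1, 2)) = I)
Mul(Mul(Add(20, 11), Function('U')(-6)), Function('p')(2, -1)) = Mul(Mul(Add(20, 11), I), Mul(Rational(1, 2), -1, Add(2, 2))) = Mul(Mul(31, I), Mul(Rational(1, 2), -1, 4)) = Mul(Mul(31, I), -2) = Mul(-62, I)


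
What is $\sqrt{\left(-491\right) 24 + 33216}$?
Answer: $2 \sqrt{5358} \approx 146.4$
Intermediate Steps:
$\sqrt{\left(-491\right) 24 + 33216} = \sqrt{-11784 + 33216} = \sqrt{21432} = 2 \sqrt{5358}$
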